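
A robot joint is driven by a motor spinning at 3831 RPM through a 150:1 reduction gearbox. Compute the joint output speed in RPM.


omega_joint = omega_motor / N = 3831 / 150 = 25.5400

25.5400 RPM


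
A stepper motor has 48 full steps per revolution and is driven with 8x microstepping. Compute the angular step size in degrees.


step = 360/(48*8) = 360/384 = 0.9375

0.9375 degrees


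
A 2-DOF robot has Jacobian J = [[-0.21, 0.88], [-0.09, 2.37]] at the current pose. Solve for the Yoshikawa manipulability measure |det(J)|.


det(J) = -0.21*2.37 - (0.88)*(-0.09) = -0.4185
|det(J)| = 0.4185

0.4185


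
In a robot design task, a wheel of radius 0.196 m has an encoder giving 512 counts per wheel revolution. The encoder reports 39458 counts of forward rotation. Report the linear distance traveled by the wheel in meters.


revs = 39458/512 = 77.066406
d = revs * 2*pi*r = 77.066406 * 2*pi*0.196 = 94.9076

94.9076 m


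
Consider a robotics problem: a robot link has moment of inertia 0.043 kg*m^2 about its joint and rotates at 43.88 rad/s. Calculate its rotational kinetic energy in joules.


KE = (1/2)*I*omega^2 = 0.5*0.043*43.88^2 = 41.3973

41.3973 J


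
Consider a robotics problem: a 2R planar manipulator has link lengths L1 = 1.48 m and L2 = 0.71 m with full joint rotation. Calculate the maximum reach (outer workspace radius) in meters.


r_max = L1 + L2 = 1.48 + 0.71 = 2.1900

2.1900 m


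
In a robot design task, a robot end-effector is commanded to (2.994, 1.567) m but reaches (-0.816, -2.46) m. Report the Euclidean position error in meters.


dx = -0.816 - (2.994) = -3.8100, dy = -2.46 - (1.567) = -4.0270
err = sqrt(14.516100 + 16.216729) = 5.5437

5.5437 m


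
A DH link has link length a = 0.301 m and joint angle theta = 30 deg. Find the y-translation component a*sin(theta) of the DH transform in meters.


a*sin(theta) = 0.301*sin(30 deg) = 0.1505

0.1505 m


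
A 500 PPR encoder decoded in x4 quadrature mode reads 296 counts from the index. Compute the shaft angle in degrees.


angle = counts * 360 / (PPR*4) = 296 * 360 / 2000 = 53.2800

53.2800 degrees


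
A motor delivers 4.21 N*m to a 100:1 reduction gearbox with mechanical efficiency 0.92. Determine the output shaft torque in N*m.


tau_out = tau_in * N * eta = 4.21 * 100 * 0.92 = 387.3200

387.3200 N*m


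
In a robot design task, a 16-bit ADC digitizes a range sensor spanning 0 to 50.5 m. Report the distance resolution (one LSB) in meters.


res = range / 2^n = 50.5/2^16 = 50.5/65536 = 7.7057e-04

7.7057e-04 m


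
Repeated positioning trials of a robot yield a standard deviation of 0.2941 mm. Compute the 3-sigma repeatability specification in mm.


repeatability = 3*sigma = 3*0.2941 = 0.8823

0.8823 mm


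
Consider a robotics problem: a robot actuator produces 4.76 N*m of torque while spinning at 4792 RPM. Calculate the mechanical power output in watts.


omega = 4792 * 2*pi/60 = 501.817067 rad/s
P = tau * omega = 4.76 * 501.817067 = 2388.6492

2388.6492 W


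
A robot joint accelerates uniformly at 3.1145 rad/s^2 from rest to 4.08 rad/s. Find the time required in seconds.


t = delta_omega / alpha = 4.08 / 3.1145 = 1.3100

1.3100 s


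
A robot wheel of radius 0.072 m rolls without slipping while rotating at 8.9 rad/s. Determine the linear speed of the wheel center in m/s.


v = omega * r = 8.9 * 0.072 = 0.6408

0.6408 m/s


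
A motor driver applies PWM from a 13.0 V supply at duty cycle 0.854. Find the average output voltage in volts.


V_avg = V_supply * D = 13.0*0.854 = 11.1020

11.1020 V


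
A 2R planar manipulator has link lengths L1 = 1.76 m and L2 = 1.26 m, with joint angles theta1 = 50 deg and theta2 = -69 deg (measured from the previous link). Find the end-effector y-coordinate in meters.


y = L1*sin(th1) + L2*sin(th1+th2) = 1.76*sin(50 deg) + 1.26*sin(-19 deg) = 0.9380

0.9380 m


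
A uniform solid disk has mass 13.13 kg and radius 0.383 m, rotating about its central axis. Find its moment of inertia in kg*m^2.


I = (1/2)*m*R^2 = 0.5*13.13*0.383^2 = 0.9630

0.9630 kg*m^2


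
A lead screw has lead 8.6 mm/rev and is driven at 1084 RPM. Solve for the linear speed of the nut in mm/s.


v = lead * (RPM/60) = 8.6*1084/60 = 155.3733

155.3733 mm/s


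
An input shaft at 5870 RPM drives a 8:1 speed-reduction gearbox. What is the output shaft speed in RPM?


omega_out = omega_in / N = 5870 / 8 = 733.7500

733.7500 RPM


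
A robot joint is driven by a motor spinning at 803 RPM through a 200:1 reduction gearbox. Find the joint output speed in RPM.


omega_joint = omega_motor / N = 803 / 200 = 4.0150

4.0150 RPM


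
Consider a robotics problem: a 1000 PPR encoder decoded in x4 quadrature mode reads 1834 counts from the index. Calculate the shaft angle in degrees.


angle = counts * 360 / (PPR*4) = 1834 * 360 / 4000 = 165.0600

165.0600 degrees


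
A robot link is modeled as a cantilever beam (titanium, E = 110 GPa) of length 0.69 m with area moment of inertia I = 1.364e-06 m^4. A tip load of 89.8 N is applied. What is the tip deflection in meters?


delta = F*L^3/(3*E*I) = 89.8*0.69^3/(3*1.100e+11*1.364e-06)
      = 29.5001082/450120 = 6.5538e-05

6.5538e-05 m


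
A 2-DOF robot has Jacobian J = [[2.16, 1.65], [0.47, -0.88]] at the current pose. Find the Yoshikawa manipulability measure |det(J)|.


det(J) = 2.16*-0.88 - (1.65)*(0.47) = -2.6763
|det(J)| = 2.6763

2.6763


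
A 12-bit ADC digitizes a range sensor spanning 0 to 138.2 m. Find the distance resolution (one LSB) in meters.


res = range / 2^n = 138.2/2^12 = 138.2/4096 = 0.0337

0.0337 m


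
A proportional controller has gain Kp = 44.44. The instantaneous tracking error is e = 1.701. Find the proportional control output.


u_P = Kp * e = 44.44 * 1.701 = 75.5924

75.5924


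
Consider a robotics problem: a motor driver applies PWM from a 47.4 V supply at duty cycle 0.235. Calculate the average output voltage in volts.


V_avg = V_supply * D = 47.4*0.235 = 11.1390

11.1390 V


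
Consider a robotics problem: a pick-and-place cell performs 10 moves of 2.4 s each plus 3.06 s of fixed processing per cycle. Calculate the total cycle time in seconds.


T = 10*2.4 + 3.06 = 27.0600

27.0600 s


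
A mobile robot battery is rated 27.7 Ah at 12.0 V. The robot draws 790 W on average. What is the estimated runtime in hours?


E = 27.7*12.0 = 332.4000 Wh
t = E/P = 332.4000/790 = 0.4208

0.4208 hours


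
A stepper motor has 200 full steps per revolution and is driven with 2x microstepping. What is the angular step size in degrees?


step = 360/(200*2) = 360/400 = 0.9000

0.9000 degrees


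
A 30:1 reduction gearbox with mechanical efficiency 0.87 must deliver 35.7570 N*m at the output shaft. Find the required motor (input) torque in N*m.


tau_in = tau_out / (N * eta) = 35.7570 / (30 * 0.87) = 1.3700

1.3700 N*m


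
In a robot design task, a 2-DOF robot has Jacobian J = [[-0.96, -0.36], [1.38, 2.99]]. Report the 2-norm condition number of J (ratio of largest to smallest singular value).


JJ^T eigenvalues: trace(JJ^T) = 11.8957, det(JJ^T) = det(J)^2 = 5.63397696
s_max^2 = (11.8957 + sqrt(118.97177065))/2 = 11.40155907
s_min^2 = (11.8957 - sqrt(118.97177065))/2 = 0.49414093
kappa = s_max/s_min = sqrt(11.40155907/0.49414093) = 4.8035

4.8035


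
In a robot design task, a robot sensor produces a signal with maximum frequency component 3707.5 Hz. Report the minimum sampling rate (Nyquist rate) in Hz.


f_s,min = 2*f_max = 2*3707.5 = 7415.0000

7415.0000 Hz


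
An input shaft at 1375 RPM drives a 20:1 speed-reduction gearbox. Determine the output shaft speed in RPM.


omega_out = omega_in / N = 1375 / 20 = 68.7500

68.7500 RPM


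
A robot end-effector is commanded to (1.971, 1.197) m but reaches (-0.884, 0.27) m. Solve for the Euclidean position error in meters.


dx = -0.884 - (1.971) = -2.8550, dy = 0.27 - (1.197) = -0.9270
err = sqrt(8.151025 + 0.859329) = 3.0017

3.0017 m


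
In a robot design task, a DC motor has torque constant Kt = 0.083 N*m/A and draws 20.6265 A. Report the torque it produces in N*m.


tau = Kt * I = 0.083*20.6265 = 1.7120

1.7120 N*m


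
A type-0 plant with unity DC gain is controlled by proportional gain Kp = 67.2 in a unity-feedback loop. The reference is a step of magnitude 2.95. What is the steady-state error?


e_ss = R/(1 + Kp) = 2.95/(1 + 67.2) = 2.95/68.2000 = 0.0433

0.0433


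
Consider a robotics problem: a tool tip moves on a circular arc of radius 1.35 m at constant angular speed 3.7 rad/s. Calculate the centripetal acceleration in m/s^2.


a_c = omega^2 * r = 3.7^2 * 1.35 = 18.4815

18.4815 m/s^2


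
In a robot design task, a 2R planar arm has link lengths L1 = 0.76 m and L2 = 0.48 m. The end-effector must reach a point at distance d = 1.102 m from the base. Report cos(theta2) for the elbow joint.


cos(th2) = (d^2 - L1^2 - L2^2)/(2*L1*L2) = (1.102^2 - 0.76^2 - 0.48^2)/(2*0.76*0.48) = 0.5570

0.5570


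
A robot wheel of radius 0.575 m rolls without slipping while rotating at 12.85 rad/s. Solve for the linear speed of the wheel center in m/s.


v = omega * r = 12.85 * 0.575 = 7.3887

7.3887 m/s


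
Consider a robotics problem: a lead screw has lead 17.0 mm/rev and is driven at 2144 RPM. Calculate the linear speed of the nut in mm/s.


v = lead * (RPM/60) = 17.0*2144/60 = 607.4667

607.4667 mm/s


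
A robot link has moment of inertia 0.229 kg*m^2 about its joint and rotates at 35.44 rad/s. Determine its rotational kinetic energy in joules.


KE = (1/2)*I*omega^2 = 0.5*0.229*35.44^2 = 143.8113

143.8113 J


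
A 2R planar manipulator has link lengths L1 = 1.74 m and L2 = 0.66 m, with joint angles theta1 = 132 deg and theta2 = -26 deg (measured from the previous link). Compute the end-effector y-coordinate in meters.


y = L1*sin(th1) + L2*sin(th1+th2) = 1.74*sin(132 deg) + 0.66*sin(106 deg) = 1.9275

1.9275 m


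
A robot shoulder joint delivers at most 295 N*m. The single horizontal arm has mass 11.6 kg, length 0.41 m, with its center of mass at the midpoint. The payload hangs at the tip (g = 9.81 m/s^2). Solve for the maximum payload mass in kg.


tau_arm = m_arm*g*(L/2) = 11.6*9.81*0.41/2 = 23.3282 N*m
tau_payload = tau_max - tau_arm = 295 - 23.3282 = 271.6718
m_payload = tau_payload / (g*L) = 271.6718 / (9.81*0.41) = 67.5448

67.5448 kg


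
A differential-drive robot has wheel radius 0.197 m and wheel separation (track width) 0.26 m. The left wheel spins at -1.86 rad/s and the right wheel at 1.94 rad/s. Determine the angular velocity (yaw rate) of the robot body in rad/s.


omega = r*(wR - wL)/L = 0.197*(1.94 - (-1.86))/0.26 = 2.8792

2.8792 rad/s


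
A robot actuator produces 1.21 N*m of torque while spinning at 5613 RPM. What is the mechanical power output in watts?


omega = 5613 * 2*pi/60 = 587.791985 rad/s
P = tau * omega = 1.21 * 587.791985 = 711.2283

711.2283 W


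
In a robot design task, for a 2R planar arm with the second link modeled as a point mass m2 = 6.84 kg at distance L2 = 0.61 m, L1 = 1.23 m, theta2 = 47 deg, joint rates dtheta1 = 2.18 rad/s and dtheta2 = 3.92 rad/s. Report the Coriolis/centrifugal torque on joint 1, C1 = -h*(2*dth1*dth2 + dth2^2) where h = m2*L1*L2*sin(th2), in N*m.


h = m2*L1*L2*sin(th2) = 6.84*1.23*0.61*sin(47 deg) = 3.753345
C1 = -h*(2*2.18*3.92 + 3.92^2) = -3.753345*32.4576 = -121.8246

-121.8246 N*m


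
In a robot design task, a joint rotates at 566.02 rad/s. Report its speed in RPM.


RPM = 566.02 * 60/(2*pi) = 5405.0929

5405.0929 RPM


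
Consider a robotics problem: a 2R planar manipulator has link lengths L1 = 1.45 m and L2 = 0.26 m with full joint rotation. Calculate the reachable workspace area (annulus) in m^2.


r_max = L1 + L2 = 1.7100, r_min = |L1 - L2| = 1.1900
A = pi*(r_max^2 - r_min^2) = pi*(2.9241 - 1.4161) = 4.7375

4.7375 m^2


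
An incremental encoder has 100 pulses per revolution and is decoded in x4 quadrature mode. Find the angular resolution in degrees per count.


resolution = 360 / (PPR * 4) = 360 / 400 = 0.9000

0.9000 degrees


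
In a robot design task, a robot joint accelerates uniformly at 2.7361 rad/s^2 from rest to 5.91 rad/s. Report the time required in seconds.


t = delta_omega / alpha = 5.91 / 2.7361 = 2.1600

2.1600 s


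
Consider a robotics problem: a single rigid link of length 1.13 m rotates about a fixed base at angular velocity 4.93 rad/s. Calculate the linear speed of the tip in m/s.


v = L*omega = 1.13 * 4.93 = 5.5709

5.5709 m/s


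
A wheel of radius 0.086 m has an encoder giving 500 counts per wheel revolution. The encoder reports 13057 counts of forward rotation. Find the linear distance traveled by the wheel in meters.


revs = 13057/500 = 26.114000
d = revs * 2*pi*r = 26.114000 * 2*pi*0.086 = 14.1108

14.1108 m


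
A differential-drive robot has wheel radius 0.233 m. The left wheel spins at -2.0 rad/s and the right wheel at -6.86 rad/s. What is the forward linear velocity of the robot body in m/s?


v = r*(wR + wL)/2 = 0.233*(-6.86 + -2.0)/2 = -1.0322

-1.0322 m/s


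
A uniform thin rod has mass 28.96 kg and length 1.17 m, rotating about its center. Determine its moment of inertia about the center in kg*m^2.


I = (1/12)*m*L^2 = (1/12)*28.96*1.17^2 = 3.3036

3.3036 kg*m^2


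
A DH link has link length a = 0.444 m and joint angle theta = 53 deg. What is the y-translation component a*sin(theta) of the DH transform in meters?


a*sin(theta) = 0.444*sin(53 deg) = 0.3546

0.3546 m


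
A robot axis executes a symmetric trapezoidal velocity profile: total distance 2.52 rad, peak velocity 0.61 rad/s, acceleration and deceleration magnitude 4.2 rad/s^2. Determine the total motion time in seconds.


t_acc = v/a = 0.61/4.2 = 0.145238 s
d_acc = v^2/(2a) = 0.044298 rad (each ramp)
d_cruise = 2.52 - 2*0.044298 = 2.431404 rad
t_cruise = 2.431404/0.61 = 3.985908 s
t_total = 2*0.145238 + 3.985908 = 4.2764

4.2764 s


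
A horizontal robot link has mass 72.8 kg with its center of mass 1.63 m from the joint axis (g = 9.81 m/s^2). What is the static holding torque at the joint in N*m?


tau = m*g*L = 72.8 * 9.81 * 1.63 = 1164.0938

1164.0938 N*m


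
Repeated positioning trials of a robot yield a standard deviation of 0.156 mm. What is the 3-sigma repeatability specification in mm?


repeatability = 3*sigma = 3*0.156 = 0.4680

0.4680 mm


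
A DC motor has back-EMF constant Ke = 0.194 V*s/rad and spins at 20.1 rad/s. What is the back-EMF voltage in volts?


V_emf = Ke * omega = 0.194*20.1 = 3.8994

3.8994 V


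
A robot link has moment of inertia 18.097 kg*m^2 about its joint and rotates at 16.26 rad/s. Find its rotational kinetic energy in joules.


KE = (1/2)*I*omega^2 = 0.5*18.097*16.26^2 = 2392.3112

2392.3112 J


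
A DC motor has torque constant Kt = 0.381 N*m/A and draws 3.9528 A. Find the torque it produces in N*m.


tau = Kt * I = 0.381*3.9528 = 1.5060

1.5060 N*m


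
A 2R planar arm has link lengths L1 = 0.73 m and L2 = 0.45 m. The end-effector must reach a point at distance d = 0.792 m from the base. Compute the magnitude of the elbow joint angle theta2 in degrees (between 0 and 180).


cos(th2) = (d^2 - L1^2 - L2^2)/(2*L1*L2) = (0.792^2 - 0.73^2 - 0.45^2)/(2*0.73*0.45) = -0.16459056
th2 = acos(-0.16459056) = 99.4735 deg

99.4735 degrees


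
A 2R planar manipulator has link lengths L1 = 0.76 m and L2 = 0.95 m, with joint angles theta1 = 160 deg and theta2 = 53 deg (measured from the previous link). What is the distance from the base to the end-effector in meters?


x = L1*cos(th1) + L2*cos(th1+th2) = -1.510903
y = L1*sin(th1) + L2*sin(th1+th2) = -0.257472
d = sqrt(x^2 + y^2) = sqrt(2.282828 + 0.066292) = 1.5327

1.5327 m


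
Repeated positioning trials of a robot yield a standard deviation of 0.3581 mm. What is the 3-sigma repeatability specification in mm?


repeatability = 3*sigma = 3*0.3581 = 1.0743

1.0743 mm


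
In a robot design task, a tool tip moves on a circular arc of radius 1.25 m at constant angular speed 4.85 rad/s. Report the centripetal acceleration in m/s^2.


a_c = omega^2 * r = 4.85^2 * 1.25 = 29.4031

29.4031 m/s^2


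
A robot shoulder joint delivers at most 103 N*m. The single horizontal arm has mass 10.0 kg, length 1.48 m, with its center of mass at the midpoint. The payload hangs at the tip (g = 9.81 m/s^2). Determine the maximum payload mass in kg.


tau_arm = m_arm*g*(L/2) = 10.0*9.81*1.48/2 = 72.5940 N*m
tau_payload = tau_max - tau_arm = 103 - 72.5940 = 30.4060
m_payload = tau_payload / (g*L) = 30.4060 / (9.81*1.48) = 2.0943

2.0943 kg


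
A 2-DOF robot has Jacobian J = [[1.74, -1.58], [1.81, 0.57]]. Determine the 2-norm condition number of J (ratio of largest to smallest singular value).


JJ^T eigenvalues: trace(JJ^T) = 9.1250, det(JJ^T) = det(J)^2 = 14.83482256
s_max^2 = (9.1250 + sqrt(23.92633476))/2 = 7.00822764
s_min^2 = (9.1250 - sqrt(23.92633476))/2 = 2.11677236
kappa = s_max/s_min = sqrt(7.00822764/2.11677236) = 1.8196

1.8196


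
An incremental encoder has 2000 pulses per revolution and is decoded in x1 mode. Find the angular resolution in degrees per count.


resolution = 360 / (PPR * 1) = 360 / 2000 = 0.1800

0.1800 degrees


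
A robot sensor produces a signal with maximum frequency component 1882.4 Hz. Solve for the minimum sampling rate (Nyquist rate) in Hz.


f_s,min = 2*f_max = 2*1882.4 = 3764.8000

3764.8000 Hz


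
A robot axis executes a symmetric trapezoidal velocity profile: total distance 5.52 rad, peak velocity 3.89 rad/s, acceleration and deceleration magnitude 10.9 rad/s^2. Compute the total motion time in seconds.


t_acc = v/a = 3.89/10.9 = 0.356881 s
d_acc = v^2/(2a) = 0.694133 rad (each ramp)
d_cruise = 5.52 - 2*0.694133 = 4.131734 rad
t_cruise = 4.131734/3.89 = 1.062142 s
t_total = 2*0.356881 + 1.062142 = 1.7759

1.7759 s


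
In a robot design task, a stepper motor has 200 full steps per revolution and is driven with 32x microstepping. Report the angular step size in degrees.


step = 360/(200*32) = 360/6400 = 0.0563

0.0563 degrees


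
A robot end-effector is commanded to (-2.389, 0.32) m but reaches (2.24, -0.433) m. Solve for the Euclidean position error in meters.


dx = 2.24 - (-2.389) = 4.6290, dy = -0.433 - (0.32) = -0.7530
err = sqrt(21.427641 + 0.567009) = 4.6898

4.6898 m


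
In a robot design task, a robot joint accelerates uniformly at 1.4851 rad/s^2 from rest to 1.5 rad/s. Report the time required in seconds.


t = delta_omega / alpha = 1.5 / 1.4851 = 1.0100

1.0100 s


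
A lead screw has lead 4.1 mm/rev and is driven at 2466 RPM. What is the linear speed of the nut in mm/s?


v = lead * (RPM/60) = 4.1*2466/60 = 168.5100

168.5100 mm/s


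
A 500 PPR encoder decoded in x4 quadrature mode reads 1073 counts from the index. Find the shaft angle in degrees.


angle = counts * 360 / (PPR*4) = 1073 * 360 / 2000 = 193.1400

193.1400 degrees


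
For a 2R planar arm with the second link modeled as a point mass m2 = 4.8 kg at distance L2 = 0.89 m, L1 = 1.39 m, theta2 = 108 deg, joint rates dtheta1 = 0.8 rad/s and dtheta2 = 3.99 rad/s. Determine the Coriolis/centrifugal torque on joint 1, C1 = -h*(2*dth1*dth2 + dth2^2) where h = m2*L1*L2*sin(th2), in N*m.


h = m2*L1*L2*sin(th2) = 4.8*1.39*0.89*sin(108 deg) = 5.647450
C1 = -h*(2*0.8*3.99 + 3.99^2) = -5.647450*22.3041 = -125.9613

-125.9613 N*m


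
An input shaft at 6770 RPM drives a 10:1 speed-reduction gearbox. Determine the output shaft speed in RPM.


omega_out = omega_in / N = 6770 / 10 = 677.0000

677.0000 RPM


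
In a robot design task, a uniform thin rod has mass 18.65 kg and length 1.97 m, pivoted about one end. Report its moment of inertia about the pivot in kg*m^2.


I = (1/3)*m*L^2 = (1/3)*18.65*1.97^2 = 24.1263

24.1263 kg*m^2


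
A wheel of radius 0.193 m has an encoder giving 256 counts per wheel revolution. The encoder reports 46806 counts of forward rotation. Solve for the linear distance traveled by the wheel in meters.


revs = 46806/256 = 182.835938
d = revs * 2*pi*r = 182.835938 * 2*pi*0.193 = 221.7169

221.7169 m


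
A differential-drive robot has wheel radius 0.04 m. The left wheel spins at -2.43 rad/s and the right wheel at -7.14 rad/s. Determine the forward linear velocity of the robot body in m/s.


v = r*(wR + wL)/2 = 0.04*(-7.14 + -2.43)/2 = -0.1914

-0.1914 m/s


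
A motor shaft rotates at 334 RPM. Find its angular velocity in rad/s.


omega = 334 * 2*pi/60 = 34.9764

34.9764 rad/s


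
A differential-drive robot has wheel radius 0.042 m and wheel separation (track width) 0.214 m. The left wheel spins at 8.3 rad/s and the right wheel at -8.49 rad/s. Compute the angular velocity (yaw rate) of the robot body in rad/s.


omega = r*(wR - wL)/L = 0.042*(-8.49 - (8.3))/0.214 = -3.2952

-3.2952 rad/s


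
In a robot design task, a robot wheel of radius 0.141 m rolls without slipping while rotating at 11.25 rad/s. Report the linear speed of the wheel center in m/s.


v = omega * r = 11.25 * 0.141 = 1.5862

1.5862 m/s


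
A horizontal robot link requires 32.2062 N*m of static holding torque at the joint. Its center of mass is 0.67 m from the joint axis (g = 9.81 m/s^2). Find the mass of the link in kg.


m = tau / (g*L) = 32.2062 / (9.81 * 0.67) = 4.9000

4.9000 kg


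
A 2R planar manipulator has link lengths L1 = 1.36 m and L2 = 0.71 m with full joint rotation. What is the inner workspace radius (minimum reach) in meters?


r_min = |L1 - L2| = |1.36 - 0.71| = 0.6500

0.6500 m


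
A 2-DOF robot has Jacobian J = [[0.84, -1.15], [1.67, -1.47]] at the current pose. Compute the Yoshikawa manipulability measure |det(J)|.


det(J) = 0.84*-1.47 - (-1.15)*(1.67) = 0.6857
|det(J)| = 0.6857

0.6857


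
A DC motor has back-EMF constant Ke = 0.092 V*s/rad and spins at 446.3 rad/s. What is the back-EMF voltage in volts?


V_emf = Ke * omega = 0.092*446.3 = 41.0596

41.0596 V


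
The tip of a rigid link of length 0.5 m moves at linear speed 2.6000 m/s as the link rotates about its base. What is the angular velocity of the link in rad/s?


omega = v / L = 2.6000 / 0.5 = 5.2000

5.2000 rad/s


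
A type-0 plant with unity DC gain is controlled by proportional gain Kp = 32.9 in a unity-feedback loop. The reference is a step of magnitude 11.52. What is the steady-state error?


e_ss = R/(1 + Kp) = 11.52/(1 + 32.9) = 11.52/33.9000 = 0.3398

0.3398


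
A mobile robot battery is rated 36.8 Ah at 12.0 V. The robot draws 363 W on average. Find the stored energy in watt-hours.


E = capacity * V = 36.8*12.0 = 441.6000

441.6000 Wh


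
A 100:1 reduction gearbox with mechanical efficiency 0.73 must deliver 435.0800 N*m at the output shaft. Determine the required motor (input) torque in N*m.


tau_in = tau_out / (N * eta) = 435.0800 / (100 * 0.73) = 5.9600

5.9600 N*m


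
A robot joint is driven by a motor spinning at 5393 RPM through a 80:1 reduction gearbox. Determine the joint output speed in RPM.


omega_joint = omega_motor / N = 5393 / 80 = 67.4125

67.4125 RPM


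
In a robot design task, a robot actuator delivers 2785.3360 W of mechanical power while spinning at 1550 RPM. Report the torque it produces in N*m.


omega = 1550 * 2*pi/60 = 162.315620 rad/s
tau = P / omega = 2785.3360 / 162.315620 = 17.1600

17.1600 N*m


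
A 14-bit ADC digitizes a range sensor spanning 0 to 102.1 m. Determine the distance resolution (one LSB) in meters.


res = range / 2^n = 102.1/2^14 = 102.1/16384 = 0.0062

0.0062 m


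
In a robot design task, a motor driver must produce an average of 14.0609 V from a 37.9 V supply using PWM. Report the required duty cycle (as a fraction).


D = V_avg/V_supply = 14.0609/37.9 = 0.3710

0.3710


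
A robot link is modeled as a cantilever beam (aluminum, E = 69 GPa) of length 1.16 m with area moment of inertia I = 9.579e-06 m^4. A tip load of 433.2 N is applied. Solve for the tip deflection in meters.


delta = F*L^3/(3*E*I) = 433.2*1.16^3/(3*6.900e+10*9.579e-06)
      = 676.1801472/1982853 = 3.4101e-04

3.4101e-04 m


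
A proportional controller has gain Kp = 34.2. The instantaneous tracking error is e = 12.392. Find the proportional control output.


u_P = Kp * e = 34.2 * 12.392 = 423.8064

423.8064


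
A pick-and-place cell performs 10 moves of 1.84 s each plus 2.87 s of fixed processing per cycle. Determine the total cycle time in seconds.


T = 10*1.84 + 2.87 = 21.2700

21.2700 s


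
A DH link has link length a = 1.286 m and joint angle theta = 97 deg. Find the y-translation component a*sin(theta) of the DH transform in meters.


a*sin(theta) = 1.286*sin(97 deg) = 1.2764

1.2764 m


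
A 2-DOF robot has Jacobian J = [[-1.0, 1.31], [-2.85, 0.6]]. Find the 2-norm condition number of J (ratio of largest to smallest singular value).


JJ^T eigenvalues: trace(JJ^T) = 11.1986, det(JJ^T) = det(J)^2 = 9.81882225
s_max^2 = (11.1986 + sqrt(86.13335296))/2 = 10.23970281
s_min^2 = (11.1986 - sqrt(86.13335296))/2 = 0.95889719
kappa = s_max/s_min = sqrt(10.23970281/0.95889719) = 3.2678

3.2678


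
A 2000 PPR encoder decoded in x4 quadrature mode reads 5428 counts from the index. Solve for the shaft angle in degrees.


angle = counts * 360 / (PPR*4) = 5428 * 360 / 8000 = 244.2600

244.2600 degrees


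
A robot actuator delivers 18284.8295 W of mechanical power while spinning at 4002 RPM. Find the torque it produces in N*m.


omega = 4002 * 2*pi/60 = 419.088460 rad/s
tau = P / omega = 18284.8295 / 419.088460 = 43.6300

43.6300 N*m


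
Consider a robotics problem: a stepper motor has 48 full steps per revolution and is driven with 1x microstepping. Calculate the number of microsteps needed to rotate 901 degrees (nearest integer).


step_size = 360/(48*1) = 360/48 = 7.500000 deg
n = 901/(360/48) = 901*48/360 = 120.1333 -> 120

120 steps


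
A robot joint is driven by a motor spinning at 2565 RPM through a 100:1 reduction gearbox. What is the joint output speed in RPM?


omega_joint = omega_motor / N = 2565 / 100 = 25.6500

25.6500 RPM


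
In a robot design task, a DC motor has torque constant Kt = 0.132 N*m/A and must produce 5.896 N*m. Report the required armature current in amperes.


I = tau / Kt = 5.896/0.132 = 44.6667

44.6667 A


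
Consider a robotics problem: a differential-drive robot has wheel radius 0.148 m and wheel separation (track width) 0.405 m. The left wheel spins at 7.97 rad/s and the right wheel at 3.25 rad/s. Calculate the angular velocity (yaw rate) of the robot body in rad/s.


omega = r*(wR - wL)/L = 0.148*(3.25 - (7.97))/0.405 = -1.7248

-1.7248 rad/s


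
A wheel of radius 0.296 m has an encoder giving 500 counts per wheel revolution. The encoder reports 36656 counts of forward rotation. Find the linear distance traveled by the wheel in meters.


revs = 36656/500 = 73.312000
d = revs * 2*pi*r = 73.312000 * 2*pi*0.296 = 136.3473

136.3473 m


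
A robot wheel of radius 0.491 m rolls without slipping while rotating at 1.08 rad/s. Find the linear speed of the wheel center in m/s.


v = omega * r = 1.08 * 0.491 = 0.5303

0.5303 m/s


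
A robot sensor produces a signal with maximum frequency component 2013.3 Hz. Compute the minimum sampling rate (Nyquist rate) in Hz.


f_s,min = 2*f_max = 2*2013.3 = 4026.6000

4026.6000 Hz


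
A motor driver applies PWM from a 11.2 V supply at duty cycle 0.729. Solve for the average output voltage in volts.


V_avg = V_supply * D = 11.2*0.729 = 8.1648

8.1648 V


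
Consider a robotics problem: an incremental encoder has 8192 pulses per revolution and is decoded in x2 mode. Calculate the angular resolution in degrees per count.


resolution = 360 / (PPR * 2) = 360 / 16384 = 0.0220

0.0220 degrees


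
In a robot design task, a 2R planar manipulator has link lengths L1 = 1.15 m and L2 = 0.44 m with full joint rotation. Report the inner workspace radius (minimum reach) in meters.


r_min = |L1 - L2| = |1.15 - 0.44| = 0.7100

0.7100 m


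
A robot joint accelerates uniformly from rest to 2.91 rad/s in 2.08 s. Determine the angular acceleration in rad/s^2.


alpha = delta_omega / t = 2.91 / 2.08 = 1.3990

1.3990 rad/s^2


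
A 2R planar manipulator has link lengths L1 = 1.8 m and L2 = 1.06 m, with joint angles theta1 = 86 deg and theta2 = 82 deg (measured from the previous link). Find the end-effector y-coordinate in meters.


y = L1*sin(th1) + L2*sin(th1+th2) = 1.8*sin(86 deg) + 1.06*sin(168 deg) = 2.0160

2.0160 m


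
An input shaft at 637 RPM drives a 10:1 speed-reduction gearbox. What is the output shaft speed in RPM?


omega_out = omega_in / N = 637 / 10 = 63.7000

63.7000 RPM


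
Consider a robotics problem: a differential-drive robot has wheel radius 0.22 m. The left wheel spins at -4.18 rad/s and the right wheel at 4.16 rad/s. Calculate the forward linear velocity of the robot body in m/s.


v = r*(wR + wL)/2 = 0.22*(4.16 + -4.18)/2 = -0.0022

-0.0022 m/s


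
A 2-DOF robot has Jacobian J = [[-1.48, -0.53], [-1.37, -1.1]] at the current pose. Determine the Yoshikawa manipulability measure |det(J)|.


det(J) = -1.48*-1.1 - (-0.53)*(-1.37) = 0.9019
|det(J)| = 0.9019

0.9019


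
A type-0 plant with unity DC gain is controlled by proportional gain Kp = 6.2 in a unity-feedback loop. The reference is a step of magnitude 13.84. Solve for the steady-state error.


e_ss = R/(1 + Kp) = 13.84/(1 + 6.2) = 13.84/7.2000 = 1.9222

1.9222


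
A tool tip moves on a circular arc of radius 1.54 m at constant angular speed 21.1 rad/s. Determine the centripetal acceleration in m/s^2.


a_c = omega^2 * r = 21.1^2 * 1.54 = 685.6234

685.6234 m/s^2


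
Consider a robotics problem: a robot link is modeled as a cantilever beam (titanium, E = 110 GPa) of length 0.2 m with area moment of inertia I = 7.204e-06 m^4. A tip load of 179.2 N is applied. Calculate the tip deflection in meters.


delta = F*L^3/(3*E*I) = 179.2*0.2^3/(3*1.100e+11*7.204e-06)
      = 1.4336/2377320 = 6.0303e-07

6.0303e-07 m


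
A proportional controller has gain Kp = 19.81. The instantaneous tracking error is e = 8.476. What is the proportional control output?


u_P = Kp * e = 19.81 * 8.476 = 167.9096

167.9096


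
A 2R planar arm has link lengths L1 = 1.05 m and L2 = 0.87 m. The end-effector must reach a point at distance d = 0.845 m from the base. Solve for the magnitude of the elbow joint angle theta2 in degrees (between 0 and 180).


cos(th2) = (d^2 - L1^2 - L2^2)/(2*L1*L2) = (0.845^2 - 1.05^2 - 0.87^2)/(2*1.05*0.87) = -0.62691571
th2 = acos(-0.62691571) = 128.8229 deg

128.8229 degrees


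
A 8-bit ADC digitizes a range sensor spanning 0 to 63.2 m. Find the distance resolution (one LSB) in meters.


res = range / 2^n = 63.2/2^8 = 63.2/256 = 0.2469

0.2469 m


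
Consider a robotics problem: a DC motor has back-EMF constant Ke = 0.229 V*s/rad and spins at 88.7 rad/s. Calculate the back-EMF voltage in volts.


V_emf = Ke * omega = 0.229*88.7 = 20.3123

20.3123 V


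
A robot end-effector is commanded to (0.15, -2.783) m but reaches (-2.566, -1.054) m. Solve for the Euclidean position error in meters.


dx = -2.566 - (0.15) = -2.7160, dy = -1.054 - (-2.783) = 1.7290
err = sqrt(7.376656 + 2.989441) = 3.2196

3.2196 m


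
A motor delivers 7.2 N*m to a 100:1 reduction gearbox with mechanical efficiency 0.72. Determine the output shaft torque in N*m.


tau_out = tau_in * N * eta = 7.2 * 100 * 0.72 = 518.4000

518.4000 N*m


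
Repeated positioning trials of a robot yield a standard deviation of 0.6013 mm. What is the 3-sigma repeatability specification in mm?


repeatability = 3*sigma = 3*0.6013 = 1.8039

1.8039 mm


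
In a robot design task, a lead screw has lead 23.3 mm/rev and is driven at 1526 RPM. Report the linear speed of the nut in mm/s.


v = lead * (RPM/60) = 23.3*1526/60 = 592.5967

592.5967 mm/s


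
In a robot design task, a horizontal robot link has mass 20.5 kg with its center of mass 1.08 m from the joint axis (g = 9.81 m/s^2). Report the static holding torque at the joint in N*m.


tau = m*g*L = 20.5 * 9.81 * 1.08 = 217.1934

217.1934 N*m


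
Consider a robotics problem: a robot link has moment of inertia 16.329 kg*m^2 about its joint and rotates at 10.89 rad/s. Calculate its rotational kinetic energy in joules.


KE = (1/2)*I*omega^2 = 0.5*16.329*10.89^2 = 968.2452

968.2452 J


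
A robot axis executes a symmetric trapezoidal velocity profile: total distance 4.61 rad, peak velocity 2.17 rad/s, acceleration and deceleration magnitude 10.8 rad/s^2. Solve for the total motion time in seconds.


t_acc = v/a = 2.17/10.8 = 0.200926 s
d_acc = v^2/(2a) = 0.218005 rad (each ramp)
d_cruise = 4.61 - 2*0.218005 = 4.173990 rad
t_cruise = 4.173990/2.17 = 1.923498 s
t_total = 2*0.200926 + 1.923498 = 2.3253

2.3253 s


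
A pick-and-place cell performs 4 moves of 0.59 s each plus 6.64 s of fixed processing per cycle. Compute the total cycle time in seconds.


T = 4*0.59 + 6.64 = 9.0000

9.0000 s


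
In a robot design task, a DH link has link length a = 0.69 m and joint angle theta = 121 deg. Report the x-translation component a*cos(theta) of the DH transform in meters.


a*cos(theta) = 0.69*cos(121 deg) = -0.3554

-0.3554 m


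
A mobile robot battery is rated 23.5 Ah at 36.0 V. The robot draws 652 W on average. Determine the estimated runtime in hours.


E = 23.5*36.0 = 846.0000 Wh
t = E/P = 846.0000/652 = 1.2975

1.2975 hours


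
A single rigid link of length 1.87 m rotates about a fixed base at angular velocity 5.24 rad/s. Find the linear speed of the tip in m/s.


v = L*omega = 1.87 * 5.24 = 9.7988

9.7988 m/s


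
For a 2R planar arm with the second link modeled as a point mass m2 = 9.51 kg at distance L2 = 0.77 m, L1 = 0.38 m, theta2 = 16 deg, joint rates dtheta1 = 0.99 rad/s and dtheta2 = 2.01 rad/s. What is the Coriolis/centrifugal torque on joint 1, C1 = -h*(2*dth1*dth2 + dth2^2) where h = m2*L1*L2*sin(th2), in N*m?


h = m2*L1*L2*sin(th2) = 9.51*0.38*0.77*sin(16 deg) = 0.766996
C1 = -h*(2*0.99*2.01 + 2.01^2) = -0.766996*8.0199 = -6.1512

-6.1512 N*m


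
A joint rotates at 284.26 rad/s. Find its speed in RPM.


RPM = 284.26 * 60/(2*pi) = 2714.4830

2714.4830 RPM


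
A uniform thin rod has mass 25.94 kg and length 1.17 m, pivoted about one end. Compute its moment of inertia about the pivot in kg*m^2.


I = (1/3)*m*L^2 = (1/3)*25.94*1.17^2 = 11.8364

11.8364 kg*m^2


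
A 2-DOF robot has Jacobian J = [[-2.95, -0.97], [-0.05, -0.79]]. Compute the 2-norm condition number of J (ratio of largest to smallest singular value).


JJ^T eigenvalues: trace(JJ^T) = 10.2700, det(JJ^T) = det(J)^2 = 5.20752400
s_max^2 = (10.2700 + sqrt(84.64280400))/2 = 9.73507620
s_min^2 = (10.2700 - sqrt(84.64280400))/2 = 0.53492380
kappa = s_max/s_min = sqrt(9.73507620/0.53492380) = 4.2660

4.2660


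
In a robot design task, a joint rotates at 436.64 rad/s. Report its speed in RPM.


RPM = 436.64 * 60/(2*pi) = 4169.6049

4169.6049 RPM


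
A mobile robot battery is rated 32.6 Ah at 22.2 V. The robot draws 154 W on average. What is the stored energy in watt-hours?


E = capacity * V = 32.6*22.2 = 723.7200

723.7200 Wh


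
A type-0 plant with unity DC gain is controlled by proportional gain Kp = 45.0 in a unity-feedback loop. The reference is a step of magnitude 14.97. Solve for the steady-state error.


e_ss = R/(1 + Kp) = 14.97/(1 + 45.0) = 14.97/46.0000 = 0.3254

0.3254


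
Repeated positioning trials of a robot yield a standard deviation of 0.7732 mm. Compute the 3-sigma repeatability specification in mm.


repeatability = 3*sigma = 3*0.7732 = 2.3196

2.3196 mm


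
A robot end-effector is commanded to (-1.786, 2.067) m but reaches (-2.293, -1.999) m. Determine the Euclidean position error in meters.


dx = -2.293 - (-1.786) = -0.5070, dy = -1.999 - (2.067) = -4.0660
err = sqrt(0.257049 + 16.532356) = 4.0975

4.0975 m


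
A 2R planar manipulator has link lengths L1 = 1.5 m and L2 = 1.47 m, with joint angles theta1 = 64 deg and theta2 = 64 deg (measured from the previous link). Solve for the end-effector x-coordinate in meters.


x = L1*cos(th1) + L2*cos(th1+th2) = 1.5*cos(64 deg) + 1.47*cos(128 deg) = -0.2475

-0.2475 m


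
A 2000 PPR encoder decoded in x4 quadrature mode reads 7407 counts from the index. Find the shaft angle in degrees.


angle = counts * 360 / (PPR*4) = 7407 * 360 / 8000 = 333.3150

333.3150 degrees


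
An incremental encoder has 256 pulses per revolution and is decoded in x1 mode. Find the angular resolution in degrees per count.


resolution = 360 / (PPR * 1) = 360 / 256 = 1.4062

1.4062 degrees


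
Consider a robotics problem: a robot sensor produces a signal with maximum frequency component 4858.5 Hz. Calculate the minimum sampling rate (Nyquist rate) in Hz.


f_s,min = 2*f_max = 2*4858.5 = 9717.0000

9717.0000 Hz


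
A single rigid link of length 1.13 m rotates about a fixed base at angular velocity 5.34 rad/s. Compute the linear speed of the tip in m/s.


v = L*omega = 1.13 * 5.34 = 6.0342

6.0342 m/s


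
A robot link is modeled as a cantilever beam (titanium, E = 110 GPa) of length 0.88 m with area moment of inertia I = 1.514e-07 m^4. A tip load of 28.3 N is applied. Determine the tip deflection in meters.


delta = F*L^3/(3*E*I) = 28.3*0.88^3/(3*1.100e+11*1.514e-07)
      = 19.2856576/49962 = 3.8601e-04

3.8601e-04 m


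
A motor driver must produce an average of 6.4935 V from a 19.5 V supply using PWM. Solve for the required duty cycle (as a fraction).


D = V_avg/V_supply = 6.4935/19.5 = 0.3330

0.3330


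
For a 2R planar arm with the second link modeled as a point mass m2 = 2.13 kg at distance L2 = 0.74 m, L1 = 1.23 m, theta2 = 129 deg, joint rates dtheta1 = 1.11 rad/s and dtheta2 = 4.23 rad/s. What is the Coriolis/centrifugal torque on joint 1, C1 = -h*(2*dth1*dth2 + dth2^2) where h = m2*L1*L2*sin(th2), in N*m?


h = m2*L1*L2*sin(th2) = 2.13*1.23*0.74*sin(129 deg) = 1.506673
C1 = -h*(2*1.11*4.23 + 4.23^2) = -1.506673*27.2835 = -41.1073

-41.1073 N*m


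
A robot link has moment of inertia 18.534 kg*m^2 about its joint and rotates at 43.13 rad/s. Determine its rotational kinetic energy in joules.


KE = (1/2)*I*omega^2 = 0.5*18.534*43.13^2 = 17238.4447

17238.4447 J


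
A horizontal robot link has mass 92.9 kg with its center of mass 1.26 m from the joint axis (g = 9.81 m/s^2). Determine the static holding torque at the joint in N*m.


tau = m*g*L = 92.9 * 9.81 * 1.26 = 1148.2997

1148.2997 N*m


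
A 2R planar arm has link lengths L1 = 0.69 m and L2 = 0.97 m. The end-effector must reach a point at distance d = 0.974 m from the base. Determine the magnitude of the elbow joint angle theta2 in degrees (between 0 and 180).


cos(th2) = (d^2 - L1^2 - L2^2)/(2*L1*L2) = (0.974^2 - 0.69^2 - 0.97^2)/(2*0.69*0.97) = -0.34986105
th2 = acos(-0.34986105) = 110.4788 deg

110.4788 degrees


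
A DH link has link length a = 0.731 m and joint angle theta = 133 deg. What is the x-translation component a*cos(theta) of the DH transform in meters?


a*cos(theta) = 0.731*cos(133 deg) = -0.4985

-0.4985 m


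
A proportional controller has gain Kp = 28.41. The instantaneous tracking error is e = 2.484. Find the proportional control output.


u_P = Kp * e = 28.41 * 2.484 = 70.5704

70.5704


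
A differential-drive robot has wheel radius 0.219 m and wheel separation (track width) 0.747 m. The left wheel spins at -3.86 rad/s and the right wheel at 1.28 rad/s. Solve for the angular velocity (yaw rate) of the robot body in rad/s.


omega = r*(wR - wL)/L = 0.219*(1.28 - (-3.86))/0.747 = 1.5069

1.5069 rad/s
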